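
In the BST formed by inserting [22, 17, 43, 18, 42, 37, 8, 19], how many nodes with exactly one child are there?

Tree built from: [22, 17, 43, 18, 42, 37, 8, 19]
Tree (level-order array): [22, 17, 43, 8, 18, 42, None, None, None, None, 19, 37]
Rule: These are nodes with exactly 1 non-null child.
Per-node child counts:
  node 22: 2 child(ren)
  node 17: 2 child(ren)
  node 8: 0 child(ren)
  node 18: 1 child(ren)
  node 19: 0 child(ren)
  node 43: 1 child(ren)
  node 42: 1 child(ren)
  node 37: 0 child(ren)
Matching nodes: [18, 43, 42]
Count of nodes with exactly one child: 3


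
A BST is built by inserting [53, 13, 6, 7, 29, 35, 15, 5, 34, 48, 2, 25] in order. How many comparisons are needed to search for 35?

Search path for 35: 53 -> 13 -> 29 -> 35
Found: True
Comparisons: 4


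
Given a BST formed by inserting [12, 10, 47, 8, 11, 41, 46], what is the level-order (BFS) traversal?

Tree insertion order: [12, 10, 47, 8, 11, 41, 46]
Tree (level-order array): [12, 10, 47, 8, 11, 41, None, None, None, None, None, None, 46]
BFS from the root, enqueuing left then right child of each popped node:
  queue [12] -> pop 12, enqueue [10, 47], visited so far: [12]
  queue [10, 47] -> pop 10, enqueue [8, 11], visited so far: [12, 10]
  queue [47, 8, 11] -> pop 47, enqueue [41], visited so far: [12, 10, 47]
  queue [8, 11, 41] -> pop 8, enqueue [none], visited so far: [12, 10, 47, 8]
  queue [11, 41] -> pop 11, enqueue [none], visited so far: [12, 10, 47, 8, 11]
  queue [41] -> pop 41, enqueue [46], visited so far: [12, 10, 47, 8, 11, 41]
  queue [46] -> pop 46, enqueue [none], visited so far: [12, 10, 47, 8, 11, 41, 46]
Result: [12, 10, 47, 8, 11, 41, 46]


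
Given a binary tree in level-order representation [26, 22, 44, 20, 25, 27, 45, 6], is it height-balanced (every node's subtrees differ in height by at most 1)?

Tree (level-order array): [26, 22, 44, 20, 25, 27, 45, 6]
Definition: a tree is height-balanced if, at every node, |h(left) - h(right)| <= 1 (empty subtree has height -1).
Bottom-up per-node check:
  node 6: h_left=-1, h_right=-1, diff=0 [OK], height=0
  node 20: h_left=0, h_right=-1, diff=1 [OK], height=1
  node 25: h_left=-1, h_right=-1, diff=0 [OK], height=0
  node 22: h_left=1, h_right=0, diff=1 [OK], height=2
  node 27: h_left=-1, h_right=-1, diff=0 [OK], height=0
  node 45: h_left=-1, h_right=-1, diff=0 [OK], height=0
  node 44: h_left=0, h_right=0, diff=0 [OK], height=1
  node 26: h_left=2, h_right=1, diff=1 [OK], height=3
All nodes satisfy the balance condition.
Result: Balanced


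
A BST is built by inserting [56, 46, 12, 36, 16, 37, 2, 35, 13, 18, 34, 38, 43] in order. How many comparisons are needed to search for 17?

Search path for 17: 56 -> 46 -> 12 -> 36 -> 16 -> 35 -> 18
Found: False
Comparisons: 7


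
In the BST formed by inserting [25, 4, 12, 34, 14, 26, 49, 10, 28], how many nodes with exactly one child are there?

Tree built from: [25, 4, 12, 34, 14, 26, 49, 10, 28]
Tree (level-order array): [25, 4, 34, None, 12, 26, 49, 10, 14, None, 28]
Rule: These are nodes with exactly 1 non-null child.
Per-node child counts:
  node 25: 2 child(ren)
  node 4: 1 child(ren)
  node 12: 2 child(ren)
  node 10: 0 child(ren)
  node 14: 0 child(ren)
  node 34: 2 child(ren)
  node 26: 1 child(ren)
  node 28: 0 child(ren)
  node 49: 0 child(ren)
Matching nodes: [4, 26]
Count of nodes with exactly one child: 2


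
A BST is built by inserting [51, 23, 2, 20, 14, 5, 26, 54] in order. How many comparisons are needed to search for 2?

Search path for 2: 51 -> 23 -> 2
Found: True
Comparisons: 3


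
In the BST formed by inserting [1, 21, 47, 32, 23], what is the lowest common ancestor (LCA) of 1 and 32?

Tree insertion order: [1, 21, 47, 32, 23]
Tree (level-order array): [1, None, 21, None, 47, 32, None, 23]
In a BST, the LCA of p=1, q=32 is the first node v on the
root-to-leaf path with p <= v <= q (go left if both < v, right if both > v).
Walk from root:
  at 1: 1 <= 1 <= 32, this is the LCA
LCA = 1


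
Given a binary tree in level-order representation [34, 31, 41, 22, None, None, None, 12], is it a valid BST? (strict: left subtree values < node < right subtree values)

Level-order array: [34, 31, 41, 22, None, None, None, 12]
Validate using subtree bounds (lo, hi): at each node, require lo < value < hi,
then recurse left with hi=value and right with lo=value.
Preorder trace (stopping at first violation):
  at node 34 with bounds (-inf, +inf): OK
  at node 31 with bounds (-inf, 34): OK
  at node 22 with bounds (-inf, 31): OK
  at node 12 with bounds (-inf, 22): OK
  at node 41 with bounds (34, +inf): OK
No violation found at any node.
Result: Valid BST


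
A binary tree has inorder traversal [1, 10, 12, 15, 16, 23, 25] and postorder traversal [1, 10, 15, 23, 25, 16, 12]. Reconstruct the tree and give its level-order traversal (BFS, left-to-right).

Inorder:   [1, 10, 12, 15, 16, 23, 25]
Postorder: [1, 10, 15, 23, 25, 16, 12]
Algorithm: postorder visits root last, so walk postorder right-to-left;
each value is the root of the current inorder slice — split it at that
value, recurse on the right subtree first, then the left.
Recursive splits:
  root=12; inorder splits into left=[1, 10], right=[15, 16, 23, 25]
  root=16; inorder splits into left=[15], right=[23, 25]
  root=25; inorder splits into left=[23], right=[]
  root=23; inorder splits into left=[], right=[]
  root=15; inorder splits into left=[], right=[]
  root=10; inorder splits into left=[1], right=[]
  root=1; inorder splits into left=[], right=[]
Reconstructed level-order: [12, 10, 16, 1, 15, 25, 23]


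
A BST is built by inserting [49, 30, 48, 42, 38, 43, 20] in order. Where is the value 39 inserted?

Starting tree (level order): [49, 30, None, 20, 48, None, None, 42, None, 38, 43]
Insertion path: 49 -> 30 -> 48 -> 42 -> 38
Result: insert 39 as right child of 38
Final tree (level order): [49, 30, None, 20, 48, None, None, 42, None, 38, 43, None, 39]


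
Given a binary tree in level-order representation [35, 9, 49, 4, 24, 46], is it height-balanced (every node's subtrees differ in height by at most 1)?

Tree (level-order array): [35, 9, 49, 4, 24, 46]
Definition: a tree is height-balanced if, at every node, |h(left) - h(right)| <= 1 (empty subtree has height -1).
Bottom-up per-node check:
  node 4: h_left=-1, h_right=-1, diff=0 [OK], height=0
  node 24: h_left=-1, h_right=-1, diff=0 [OK], height=0
  node 9: h_left=0, h_right=0, diff=0 [OK], height=1
  node 46: h_left=-1, h_right=-1, diff=0 [OK], height=0
  node 49: h_left=0, h_right=-1, diff=1 [OK], height=1
  node 35: h_left=1, h_right=1, diff=0 [OK], height=2
All nodes satisfy the balance condition.
Result: Balanced


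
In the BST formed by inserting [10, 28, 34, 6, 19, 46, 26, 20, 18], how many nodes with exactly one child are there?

Tree built from: [10, 28, 34, 6, 19, 46, 26, 20, 18]
Tree (level-order array): [10, 6, 28, None, None, 19, 34, 18, 26, None, 46, None, None, 20]
Rule: These are nodes with exactly 1 non-null child.
Per-node child counts:
  node 10: 2 child(ren)
  node 6: 0 child(ren)
  node 28: 2 child(ren)
  node 19: 2 child(ren)
  node 18: 0 child(ren)
  node 26: 1 child(ren)
  node 20: 0 child(ren)
  node 34: 1 child(ren)
  node 46: 0 child(ren)
Matching nodes: [26, 34]
Count of nodes with exactly one child: 2


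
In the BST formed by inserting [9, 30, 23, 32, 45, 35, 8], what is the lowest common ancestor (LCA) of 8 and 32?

Tree insertion order: [9, 30, 23, 32, 45, 35, 8]
Tree (level-order array): [9, 8, 30, None, None, 23, 32, None, None, None, 45, 35]
In a BST, the LCA of p=8, q=32 is the first node v on the
root-to-leaf path with p <= v <= q (go left if both < v, right if both > v).
Walk from root:
  at 9: 8 <= 9 <= 32, this is the LCA
LCA = 9


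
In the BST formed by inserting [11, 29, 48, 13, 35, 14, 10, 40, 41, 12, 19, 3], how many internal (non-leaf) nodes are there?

Tree built from: [11, 29, 48, 13, 35, 14, 10, 40, 41, 12, 19, 3]
Tree (level-order array): [11, 10, 29, 3, None, 13, 48, None, None, 12, 14, 35, None, None, None, None, 19, None, 40, None, None, None, 41]
Rule: An internal node has at least one child.
Per-node child counts:
  node 11: 2 child(ren)
  node 10: 1 child(ren)
  node 3: 0 child(ren)
  node 29: 2 child(ren)
  node 13: 2 child(ren)
  node 12: 0 child(ren)
  node 14: 1 child(ren)
  node 19: 0 child(ren)
  node 48: 1 child(ren)
  node 35: 1 child(ren)
  node 40: 1 child(ren)
  node 41: 0 child(ren)
Matching nodes: [11, 10, 29, 13, 14, 48, 35, 40]
Count of internal (non-leaf) nodes: 8


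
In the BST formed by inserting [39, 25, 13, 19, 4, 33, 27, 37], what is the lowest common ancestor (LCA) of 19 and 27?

Tree insertion order: [39, 25, 13, 19, 4, 33, 27, 37]
Tree (level-order array): [39, 25, None, 13, 33, 4, 19, 27, 37]
In a BST, the LCA of p=19, q=27 is the first node v on the
root-to-leaf path with p <= v <= q (go left if both < v, right if both > v).
Walk from root:
  at 39: both 19 and 27 < 39, go left
  at 25: 19 <= 25 <= 27, this is the LCA
LCA = 25


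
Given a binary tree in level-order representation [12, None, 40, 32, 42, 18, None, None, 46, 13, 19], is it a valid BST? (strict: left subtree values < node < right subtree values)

Level-order array: [12, None, 40, 32, 42, 18, None, None, 46, 13, 19]
Validate using subtree bounds (lo, hi): at each node, require lo < value < hi,
then recurse left with hi=value and right with lo=value.
Preorder trace (stopping at first violation):
  at node 12 with bounds (-inf, +inf): OK
  at node 40 with bounds (12, +inf): OK
  at node 32 with bounds (12, 40): OK
  at node 18 with bounds (12, 32): OK
  at node 13 with bounds (12, 18): OK
  at node 19 with bounds (18, 32): OK
  at node 42 with bounds (40, +inf): OK
  at node 46 with bounds (42, +inf): OK
No violation found at any node.
Result: Valid BST


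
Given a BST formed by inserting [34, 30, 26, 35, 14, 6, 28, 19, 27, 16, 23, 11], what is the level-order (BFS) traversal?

Tree insertion order: [34, 30, 26, 35, 14, 6, 28, 19, 27, 16, 23, 11]
Tree (level-order array): [34, 30, 35, 26, None, None, None, 14, 28, 6, 19, 27, None, None, 11, 16, 23]
BFS from the root, enqueuing left then right child of each popped node:
  queue [34] -> pop 34, enqueue [30, 35], visited so far: [34]
  queue [30, 35] -> pop 30, enqueue [26], visited so far: [34, 30]
  queue [35, 26] -> pop 35, enqueue [none], visited so far: [34, 30, 35]
  queue [26] -> pop 26, enqueue [14, 28], visited so far: [34, 30, 35, 26]
  queue [14, 28] -> pop 14, enqueue [6, 19], visited so far: [34, 30, 35, 26, 14]
  queue [28, 6, 19] -> pop 28, enqueue [27], visited so far: [34, 30, 35, 26, 14, 28]
  queue [6, 19, 27] -> pop 6, enqueue [11], visited so far: [34, 30, 35, 26, 14, 28, 6]
  queue [19, 27, 11] -> pop 19, enqueue [16, 23], visited so far: [34, 30, 35, 26, 14, 28, 6, 19]
  queue [27, 11, 16, 23] -> pop 27, enqueue [none], visited so far: [34, 30, 35, 26, 14, 28, 6, 19, 27]
  queue [11, 16, 23] -> pop 11, enqueue [none], visited so far: [34, 30, 35, 26, 14, 28, 6, 19, 27, 11]
  queue [16, 23] -> pop 16, enqueue [none], visited so far: [34, 30, 35, 26, 14, 28, 6, 19, 27, 11, 16]
  queue [23] -> pop 23, enqueue [none], visited so far: [34, 30, 35, 26, 14, 28, 6, 19, 27, 11, 16, 23]
Result: [34, 30, 35, 26, 14, 28, 6, 19, 27, 11, 16, 23]


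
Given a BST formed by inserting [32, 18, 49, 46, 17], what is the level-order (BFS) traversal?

Tree insertion order: [32, 18, 49, 46, 17]
Tree (level-order array): [32, 18, 49, 17, None, 46]
BFS from the root, enqueuing left then right child of each popped node:
  queue [32] -> pop 32, enqueue [18, 49], visited so far: [32]
  queue [18, 49] -> pop 18, enqueue [17], visited so far: [32, 18]
  queue [49, 17] -> pop 49, enqueue [46], visited so far: [32, 18, 49]
  queue [17, 46] -> pop 17, enqueue [none], visited so far: [32, 18, 49, 17]
  queue [46] -> pop 46, enqueue [none], visited so far: [32, 18, 49, 17, 46]
Result: [32, 18, 49, 17, 46]


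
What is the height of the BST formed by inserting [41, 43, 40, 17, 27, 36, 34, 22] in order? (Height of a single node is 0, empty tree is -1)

Insertion order: [41, 43, 40, 17, 27, 36, 34, 22]
Tree (level-order array): [41, 40, 43, 17, None, None, None, None, 27, 22, 36, None, None, 34]
Compute height bottom-up (empty subtree = -1):
  height(22) = 1 + max(-1, -1) = 0
  height(34) = 1 + max(-1, -1) = 0
  height(36) = 1 + max(0, -1) = 1
  height(27) = 1 + max(0, 1) = 2
  height(17) = 1 + max(-1, 2) = 3
  height(40) = 1 + max(3, -1) = 4
  height(43) = 1 + max(-1, -1) = 0
  height(41) = 1 + max(4, 0) = 5
Height = 5


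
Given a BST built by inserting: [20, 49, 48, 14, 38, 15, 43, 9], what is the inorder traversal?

Tree insertion order: [20, 49, 48, 14, 38, 15, 43, 9]
Tree (level-order array): [20, 14, 49, 9, 15, 48, None, None, None, None, None, 38, None, None, 43]
Inorder traversal: [9, 14, 15, 20, 38, 43, 48, 49]


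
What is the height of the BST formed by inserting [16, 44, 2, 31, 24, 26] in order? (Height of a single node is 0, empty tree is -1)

Insertion order: [16, 44, 2, 31, 24, 26]
Tree (level-order array): [16, 2, 44, None, None, 31, None, 24, None, None, 26]
Compute height bottom-up (empty subtree = -1):
  height(2) = 1 + max(-1, -1) = 0
  height(26) = 1 + max(-1, -1) = 0
  height(24) = 1 + max(-1, 0) = 1
  height(31) = 1 + max(1, -1) = 2
  height(44) = 1 + max(2, -1) = 3
  height(16) = 1 + max(0, 3) = 4
Height = 4


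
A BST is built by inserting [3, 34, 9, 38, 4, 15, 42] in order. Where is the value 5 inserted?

Starting tree (level order): [3, None, 34, 9, 38, 4, 15, None, 42]
Insertion path: 3 -> 34 -> 9 -> 4
Result: insert 5 as right child of 4
Final tree (level order): [3, None, 34, 9, 38, 4, 15, None, 42, None, 5]


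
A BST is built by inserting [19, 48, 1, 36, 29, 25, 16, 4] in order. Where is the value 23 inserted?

Starting tree (level order): [19, 1, 48, None, 16, 36, None, 4, None, 29, None, None, None, 25]
Insertion path: 19 -> 48 -> 36 -> 29 -> 25
Result: insert 23 as left child of 25
Final tree (level order): [19, 1, 48, None, 16, 36, None, 4, None, 29, None, None, None, 25, None, 23]


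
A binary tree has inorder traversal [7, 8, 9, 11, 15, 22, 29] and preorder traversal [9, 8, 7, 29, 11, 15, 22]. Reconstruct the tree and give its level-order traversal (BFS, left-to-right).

Inorder:  [7, 8, 9, 11, 15, 22, 29]
Preorder: [9, 8, 7, 29, 11, 15, 22]
Algorithm: preorder visits root first, so consume preorder in order;
for each root, split the current inorder slice at that value into
left-subtree inorder and right-subtree inorder, then recurse.
Recursive splits:
  root=9; inorder splits into left=[7, 8], right=[11, 15, 22, 29]
  root=8; inorder splits into left=[7], right=[]
  root=7; inorder splits into left=[], right=[]
  root=29; inorder splits into left=[11, 15, 22], right=[]
  root=11; inorder splits into left=[], right=[15, 22]
  root=15; inorder splits into left=[], right=[22]
  root=22; inorder splits into left=[], right=[]
Reconstructed level-order: [9, 8, 29, 7, 11, 15, 22]


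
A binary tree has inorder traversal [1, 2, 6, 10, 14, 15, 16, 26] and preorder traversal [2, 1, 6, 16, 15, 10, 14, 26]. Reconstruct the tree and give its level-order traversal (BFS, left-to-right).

Inorder:  [1, 2, 6, 10, 14, 15, 16, 26]
Preorder: [2, 1, 6, 16, 15, 10, 14, 26]
Algorithm: preorder visits root first, so consume preorder in order;
for each root, split the current inorder slice at that value into
left-subtree inorder and right-subtree inorder, then recurse.
Recursive splits:
  root=2; inorder splits into left=[1], right=[6, 10, 14, 15, 16, 26]
  root=1; inorder splits into left=[], right=[]
  root=6; inorder splits into left=[], right=[10, 14, 15, 16, 26]
  root=16; inorder splits into left=[10, 14, 15], right=[26]
  root=15; inorder splits into left=[10, 14], right=[]
  root=10; inorder splits into left=[], right=[14]
  root=14; inorder splits into left=[], right=[]
  root=26; inorder splits into left=[], right=[]
Reconstructed level-order: [2, 1, 6, 16, 15, 26, 10, 14]


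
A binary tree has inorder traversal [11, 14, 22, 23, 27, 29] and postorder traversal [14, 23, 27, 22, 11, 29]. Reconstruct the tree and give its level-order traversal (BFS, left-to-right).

Inorder:   [11, 14, 22, 23, 27, 29]
Postorder: [14, 23, 27, 22, 11, 29]
Algorithm: postorder visits root last, so walk postorder right-to-left;
each value is the root of the current inorder slice — split it at that
value, recurse on the right subtree first, then the left.
Recursive splits:
  root=29; inorder splits into left=[11, 14, 22, 23, 27], right=[]
  root=11; inorder splits into left=[], right=[14, 22, 23, 27]
  root=22; inorder splits into left=[14], right=[23, 27]
  root=27; inorder splits into left=[23], right=[]
  root=23; inorder splits into left=[], right=[]
  root=14; inorder splits into left=[], right=[]
Reconstructed level-order: [29, 11, 22, 14, 27, 23]


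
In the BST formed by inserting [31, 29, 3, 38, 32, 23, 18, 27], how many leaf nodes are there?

Tree built from: [31, 29, 3, 38, 32, 23, 18, 27]
Tree (level-order array): [31, 29, 38, 3, None, 32, None, None, 23, None, None, 18, 27]
Rule: A leaf has 0 children.
Per-node child counts:
  node 31: 2 child(ren)
  node 29: 1 child(ren)
  node 3: 1 child(ren)
  node 23: 2 child(ren)
  node 18: 0 child(ren)
  node 27: 0 child(ren)
  node 38: 1 child(ren)
  node 32: 0 child(ren)
Matching nodes: [18, 27, 32]
Count of leaf nodes: 3


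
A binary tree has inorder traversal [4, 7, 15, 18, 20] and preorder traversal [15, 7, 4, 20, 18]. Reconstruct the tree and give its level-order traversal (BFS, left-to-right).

Inorder:  [4, 7, 15, 18, 20]
Preorder: [15, 7, 4, 20, 18]
Algorithm: preorder visits root first, so consume preorder in order;
for each root, split the current inorder slice at that value into
left-subtree inorder and right-subtree inorder, then recurse.
Recursive splits:
  root=15; inorder splits into left=[4, 7], right=[18, 20]
  root=7; inorder splits into left=[4], right=[]
  root=4; inorder splits into left=[], right=[]
  root=20; inorder splits into left=[18], right=[]
  root=18; inorder splits into left=[], right=[]
Reconstructed level-order: [15, 7, 20, 4, 18]


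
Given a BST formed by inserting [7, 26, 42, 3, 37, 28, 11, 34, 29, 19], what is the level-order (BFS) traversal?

Tree insertion order: [7, 26, 42, 3, 37, 28, 11, 34, 29, 19]
Tree (level-order array): [7, 3, 26, None, None, 11, 42, None, 19, 37, None, None, None, 28, None, None, 34, 29]
BFS from the root, enqueuing left then right child of each popped node:
  queue [7] -> pop 7, enqueue [3, 26], visited so far: [7]
  queue [3, 26] -> pop 3, enqueue [none], visited so far: [7, 3]
  queue [26] -> pop 26, enqueue [11, 42], visited so far: [7, 3, 26]
  queue [11, 42] -> pop 11, enqueue [19], visited so far: [7, 3, 26, 11]
  queue [42, 19] -> pop 42, enqueue [37], visited so far: [7, 3, 26, 11, 42]
  queue [19, 37] -> pop 19, enqueue [none], visited so far: [7, 3, 26, 11, 42, 19]
  queue [37] -> pop 37, enqueue [28], visited so far: [7, 3, 26, 11, 42, 19, 37]
  queue [28] -> pop 28, enqueue [34], visited so far: [7, 3, 26, 11, 42, 19, 37, 28]
  queue [34] -> pop 34, enqueue [29], visited so far: [7, 3, 26, 11, 42, 19, 37, 28, 34]
  queue [29] -> pop 29, enqueue [none], visited so far: [7, 3, 26, 11, 42, 19, 37, 28, 34, 29]
Result: [7, 3, 26, 11, 42, 19, 37, 28, 34, 29]


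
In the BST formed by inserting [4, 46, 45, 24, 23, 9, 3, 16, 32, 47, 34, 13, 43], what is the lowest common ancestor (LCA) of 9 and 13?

Tree insertion order: [4, 46, 45, 24, 23, 9, 3, 16, 32, 47, 34, 13, 43]
Tree (level-order array): [4, 3, 46, None, None, 45, 47, 24, None, None, None, 23, 32, 9, None, None, 34, None, 16, None, 43, 13]
In a BST, the LCA of p=9, q=13 is the first node v on the
root-to-leaf path with p <= v <= q (go left if both < v, right if both > v).
Walk from root:
  at 4: both 9 and 13 > 4, go right
  at 46: both 9 and 13 < 46, go left
  at 45: both 9 and 13 < 45, go left
  at 24: both 9 and 13 < 24, go left
  at 23: both 9 and 13 < 23, go left
  at 9: 9 <= 9 <= 13, this is the LCA
LCA = 9


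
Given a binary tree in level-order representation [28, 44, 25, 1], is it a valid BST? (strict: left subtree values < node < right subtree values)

Level-order array: [28, 44, 25, 1]
Validate using subtree bounds (lo, hi): at each node, require lo < value < hi,
then recurse left with hi=value and right with lo=value.
Preorder trace (stopping at first violation):
  at node 28 with bounds (-inf, +inf): OK
  at node 44 with bounds (-inf, 28): VIOLATION
Node 44 violates its bound: not (-inf < 44 < 28).
Result: Not a valid BST


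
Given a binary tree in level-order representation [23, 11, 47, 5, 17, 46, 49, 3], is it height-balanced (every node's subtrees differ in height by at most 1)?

Tree (level-order array): [23, 11, 47, 5, 17, 46, 49, 3]
Definition: a tree is height-balanced if, at every node, |h(left) - h(right)| <= 1 (empty subtree has height -1).
Bottom-up per-node check:
  node 3: h_left=-1, h_right=-1, diff=0 [OK], height=0
  node 5: h_left=0, h_right=-1, diff=1 [OK], height=1
  node 17: h_left=-1, h_right=-1, diff=0 [OK], height=0
  node 11: h_left=1, h_right=0, diff=1 [OK], height=2
  node 46: h_left=-1, h_right=-1, diff=0 [OK], height=0
  node 49: h_left=-1, h_right=-1, diff=0 [OK], height=0
  node 47: h_left=0, h_right=0, diff=0 [OK], height=1
  node 23: h_left=2, h_right=1, diff=1 [OK], height=3
All nodes satisfy the balance condition.
Result: Balanced


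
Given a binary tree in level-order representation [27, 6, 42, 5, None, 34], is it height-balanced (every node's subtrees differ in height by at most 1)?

Tree (level-order array): [27, 6, 42, 5, None, 34]
Definition: a tree is height-balanced if, at every node, |h(left) - h(right)| <= 1 (empty subtree has height -1).
Bottom-up per-node check:
  node 5: h_left=-1, h_right=-1, diff=0 [OK], height=0
  node 6: h_left=0, h_right=-1, diff=1 [OK], height=1
  node 34: h_left=-1, h_right=-1, diff=0 [OK], height=0
  node 42: h_left=0, h_right=-1, diff=1 [OK], height=1
  node 27: h_left=1, h_right=1, diff=0 [OK], height=2
All nodes satisfy the balance condition.
Result: Balanced


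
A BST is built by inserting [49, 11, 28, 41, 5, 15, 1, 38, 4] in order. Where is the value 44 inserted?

Starting tree (level order): [49, 11, None, 5, 28, 1, None, 15, 41, None, 4, None, None, 38]
Insertion path: 49 -> 11 -> 28 -> 41
Result: insert 44 as right child of 41
Final tree (level order): [49, 11, None, 5, 28, 1, None, 15, 41, None, 4, None, None, 38, 44]


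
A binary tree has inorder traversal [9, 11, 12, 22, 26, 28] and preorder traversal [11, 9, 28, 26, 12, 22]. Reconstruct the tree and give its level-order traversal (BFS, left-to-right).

Inorder:  [9, 11, 12, 22, 26, 28]
Preorder: [11, 9, 28, 26, 12, 22]
Algorithm: preorder visits root first, so consume preorder in order;
for each root, split the current inorder slice at that value into
left-subtree inorder and right-subtree inorder, then recurse.
Recursive splits:
  root=11; inorder splits into left=[9], right=[12, 22, 26, 28]
  root=9; inorder splits into left=[], right=[]
  root=28; inorder splits into left=[12, 22, 26], right=[]
  root=26; inorder splits into left=[12, 22], right=[]
  root=12; inorder splits into left=[], right=[22]
  root=22; inorder splits into left=[], right=[]
Reconstructed level-order: [11, 9, 28, 26, 12, 22]


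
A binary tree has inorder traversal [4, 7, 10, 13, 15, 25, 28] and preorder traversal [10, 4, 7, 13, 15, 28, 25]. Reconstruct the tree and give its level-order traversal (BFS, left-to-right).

Inorder:  [4, 7, 10, 13, 15, 25, 28]
Preorder: [10, 4, 7, 13, 15, 28, 25]
Algorithm: preorder visits root first, so consume preorder in order;
for each root, split the current inorder slice at that value into
left-subtree inorder and right-subtree inorder, then recurse.
Recursive splits:
  root=10; inorder splits into left=[4, 7], right=[13, 15, 25, 28]
  root=4; inorder splits into left=[], right=[7]
  root=7; inorder splits into left=[], right=[]
  root=13; inorder splits into left=[], right=[15, 25, 28]
  root=15; inorder splits into left=[], right=[25, 28]
  root=28; inorder splits into left=[25], right=[]
  root=25; inorder splits into left=[], right=[]
Reconstructed level-order: [10, 4, 13, 7, 15, 28, 25]


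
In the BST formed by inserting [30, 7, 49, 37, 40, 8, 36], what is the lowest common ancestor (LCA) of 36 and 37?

Tree insertion order: [30, 7, 49, 37, 40, 8, 36]
Tree (level-order array): [30, 7, 49, None, 8, 37, None, None, None, 36, 40]
In a BST, the LCA of p=36, q=37 is the first node v on the
root-to-leaf path with p <= v <= q (go left if both < v, right if both > v).
Walk from root:
  at 30: both 36 and 37 > 30, go right
  at 49: both 36 and 37 < 49, go left
  at 37: 36 <= 37 <= 37, this is the LCA
LCA = 37


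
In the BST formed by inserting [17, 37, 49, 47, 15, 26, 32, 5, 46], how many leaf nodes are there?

Tree built from: [17, 37, 49, 47, 15, 26, 32, 5, 46]
Tree (level-order array): [17, 15, 37, 5, None, 26, 49, None, None, None, 32, 47, None, None, None, 46]
Rule: A leaf has 0 children.
Per-node child counts:
  node 17: 2 child(ren)
  node 15: 1 child(ren)
  node 5: 0 child(ren)
  node 37: 2 child(ren)
  node 26: 1 child(ren)
  node 32: 0 child(ren)
  node 49: 1 child(ren)
  node 47: 1 child(ren)
  node 46: 0 child(ren)
Matching nodes: [5, 32, 46]
Count of leaf nodes: 3


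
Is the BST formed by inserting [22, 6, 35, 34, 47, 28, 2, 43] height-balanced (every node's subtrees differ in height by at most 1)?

Tree (level-order array): [22, 6, 35, 2, None, 34, 47, None, None, 28, None, 43]
Definition: a tree is height-balanced if, at every node, |h(left) - h(right)| <= 1 (empty subtree has height -1).
Bottom-up per-node check:
  node 2: h_left=-1, h_right=-1, diff=0 [OK], height=0
  node 6: h_left=0, h_right=-1, diff=1 [OK], height=1
  node 28: h_left=-1, h_right=-1, diff=0 [OK], height=0
  node 34: h_left=0, h_right=-1, diff=1 [OK], height=1
  node 43: h_left=-1, h_right=-1, diff=0 [OK], height=0
  node 47: h_left=0, h_right=-1, diff=1 [OK], height=1
  node 35: h_left=1, h_right=1, diff=0 [OK], height=2
  node 22: h_left=1, h_right=2, diff=1 [OK], height=3
All nodes satisfy the balance condition.
Result: Balanced


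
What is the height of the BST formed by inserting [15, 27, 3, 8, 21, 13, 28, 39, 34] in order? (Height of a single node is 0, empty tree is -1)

Insertion order: [15, 27, 3, 8, 21, 13, 28, 39, 34]
Tree (level-order array): [15, 3, 27, None, 8, 21, 28, None, 13, None, None, None, 39, None, None, 34]
Compute height bottom-up (empty subtree = -1):
  height(13) = 1 + max(-1, -1) = 0
  height(8) = 1 + max(-1, 0) = 1
  height(3) = 1 + max(-1, 1) = 2
  height(21) = 1 + max(-1, -1) = 0
  height(34) = 1 + max(-1, -1) = 0
  height(39) = 1 + max(0, -1) = 1
  height(28) = 1 + max(-1, 1) = 2
  height(27) = 1 + max(0, 2) = 3
  height(15) = 1 + max(2, 3) = 4
Height = 4


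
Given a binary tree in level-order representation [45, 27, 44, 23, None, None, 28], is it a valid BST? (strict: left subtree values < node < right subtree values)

Level-order array: [45, 27, 44, 23, None, None, 28]
Validate using subtree bounds (lo, hi): at each node, require lo < value < hi,
then recurse left with hi=value and right with lo=value.
Preorder trace (stopping at first violation):
  at node 45 with bounds (-inf, +inf): OK
  at node 27 with bounds (-inf, 45): OK
  at node 23 with bounds (-inf, 27): OK
  at node 44 with bounds (45, +inf): VIOLATION
Node 44 violates its bound: not (45 < 44 < +inf).
Result: Not a valid BST


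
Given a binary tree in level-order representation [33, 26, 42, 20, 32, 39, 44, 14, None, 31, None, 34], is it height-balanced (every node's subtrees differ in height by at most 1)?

Tree (level-order array): [33, 26, 42, 20, 32, 39, 44, 14, None, 31, None, 34]
Definition: a tree is height-balanced if, at every node, |h(left) - h(right)| <= 1 (empty subtree has height -1).
Bottom-up per-node check:
  node 14: h_left=-1, h_right=-1, diff=0 [OK], height=0
  node 20: h_left=0, h_right=-1, diff=1 [OK], height=1
  node 31: h_left=-1, h_right=-1, diff=0 [OK], height=0
  node 32: h_left=0, h_right=-1, diff=1 [OK], height=1
  node 26: h_left=1, h_right=1, diff=0 [OK], height=2
  node 34: h_left=-1, h_right=-1, diff=0 [OK], height=0
  node 39: h_left=0, h_right=-1, diff=1 [OK], height=1
  node 44: h_left=-1, h_right=-1, diff=0 [OK], height=0
  node 42: h_left=1, h_right=0, diff=1 [OK], height=2
  node 33: h_left=2, h_right=2, diff=0 [OK], height=3
All nodes satisfy the balance condition.
Result: Balanced


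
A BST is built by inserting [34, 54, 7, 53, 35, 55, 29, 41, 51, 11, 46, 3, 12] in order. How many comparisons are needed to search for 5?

Search path for 5: 34 -> 7 -> 3
Found: False
Comparisons: 3


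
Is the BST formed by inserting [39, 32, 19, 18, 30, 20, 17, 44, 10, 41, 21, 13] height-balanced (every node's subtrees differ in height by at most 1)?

Tree (level-order array): [39, 32, 44, 19, None, 41, None, 18, 30, None, None, 17, None, 20, None, 10, None, None, 21, None, 13]
Definition: a tree is height-balanced if, at every node, |h(left) - h(right)| <= 1 (empty subtree has height -1).
Bottom-up per-node check:
  node 13: h_left=-1, h_right=-1, diff=0 [OK], height=0
  node 10: h_left=-1, h_right=0, diff=1 [OK], height=1
  node 17: h_left=1, h_right=-1, diff=2 [FAIL (|1--1|=2 > 1)], height=2
  node 18: h_left=2, h_right=-1, diff=3 [FAIL (|2--1|=3 > 1)], height=3
  node 21: h_left=-1, h_right=-1, diff=0 [OK], height=0
  node 20: h_left=-1, h_right=0, diff=1 [OK], height=1
  node 30: h_left=1, h_right=-1, diff=2 [FAIL (|1--1|=2 > 1)], height=2
  node 19: h_left=3, h_right=2, diff=1 [OK], height=4
  node 32: h_left=4, h_right=-1, diff=5 [FAIL (|4--1|=5 > 1)], height=5
  node 41: h_left=-1, h_right=-1, diff=0 [OK], height=0
  node 44: h_left=0, h_right=-1, diff=1 [OK], height=1
  node 39: h_left=5, h_right=1, diff=4 [FAIL (|5-1|=4 > 1)], height=6
Node 17 violates the condition: |1 - -1| = 2 > 1.
Result: Not balanced


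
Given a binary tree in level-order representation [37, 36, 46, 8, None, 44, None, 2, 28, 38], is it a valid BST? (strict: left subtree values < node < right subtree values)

Level-order array: [37, 36, 46, 8, None, 44, None, 2, 28, 38]
Validate using subtree bounds (lo, hi): at each node, require lo < value < hi,
then recurse left with hi=value and right with lo=value.
Preorder trace (stopping at first violation):
  at node 37 with bounds (-inf, +inf): OK
  at node 36 with bounds (-inf, 37): OK
  at node 8 with bounds (-inf, 36): OK
  at node 2 with bounds (-inf, 8): OK
  at node 28 with bounds (8, 36): OK
  at node 46 with bounds (37, +inf): OK
  at node 44 with bounds (37, 46): OK
  at node 38 with bounds (37, 44): OK
No violation found at any node.
Result: Valid BST


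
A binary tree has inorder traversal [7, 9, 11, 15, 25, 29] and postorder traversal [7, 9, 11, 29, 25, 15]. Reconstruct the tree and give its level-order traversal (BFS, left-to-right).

Inorder:   [7, 9, 11, 15, 25, 29]
Postorder: [7, 9, 11, 29, 25, 15]
Algorithm: postorder visits root last, so walk postorder right-to-left;
each value is the root of the current inorder slice — split it at that
value, recurse on the right subtree first, then the left.
Recursive splits:
  root=15; inorder splits into left=[7, 9, 11], right=[25, 29]
  root=25; inorder splits into left=[], right=[29]
  root=29; inorder splits into left=[], right=[]
  root=11; inorder splits into left=[7, 9], right=[]
  root=9; inorder splits into left=[7], right=[]
  root=7; inorder splits into left=[], right=[]
Reconstructed level-order: [15, 11, 25, 9, 29, 7]


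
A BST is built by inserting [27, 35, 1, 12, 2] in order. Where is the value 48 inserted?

Starting tree (level order): [27, 1, 35, None, 12, None, None, 2]
Insertion path: 27 -> 35
Result: insert 48 as right child of 35
Final tree (level order): [27, 1, 35, None, 12, None, 48, 2]


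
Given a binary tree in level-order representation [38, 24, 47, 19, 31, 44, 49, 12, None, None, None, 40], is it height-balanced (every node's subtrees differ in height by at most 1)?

Tree (level-order array): [38, 24, 47, 19, 31, 44, 49, 12, None, None, None, 40]
Definition: a tree is height-balanced if, at every node, |h(left) - h(right)| <= 1 (empty subtree has height -1).
Bottom-up per-node check:
  node 12: h_left=-1, h_right=-1, diff=0 [OK], height=0
  node 19: h_left=0, h_right=-1, diff=1 [OK], height=1
  node 31: h_left=-1, h_right=-1, diff=0 [OK], height=0
  node 24: h_left=1, h_right=0, diff=1 [OK], height=2
  node 40: h_left=-1, h_right=-1, diff=0 [OK], height=0
  node 44: h_left=0, h_right=-1, diff=1 [OK], height=1
  node 49: h_left=-1, h_right=-1, diff=0 [OK], height=0
  node 47: h_left=1, h_right=0, diff=1 [OK], height=2
  node 38: h_left=2, h_right=2, diff=0 [OK], height=3
All nodes satisfy the balance condition.
Result: Balanced


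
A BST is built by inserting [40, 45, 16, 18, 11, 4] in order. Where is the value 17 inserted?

Starting tree (level order): [40, 16, 45, 11, 18, None, None, 4]
Insertion path: 40 -> 16 -> 18
Result: insert 17 as left child of 18
Final tree (level order): [40, 16, 45, 11, 18, None, None, 4, None, 17]


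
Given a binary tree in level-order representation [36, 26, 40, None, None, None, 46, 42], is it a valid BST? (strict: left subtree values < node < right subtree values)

Level-order array: [36, 26, 40, None, None, None, 46, 42]
Validate using subtree bounds (lo, hi): at each node, require lo < value < hi,
then recurse left with hi=value and right with lo=value.
Preorder trace (stopping at first violation):
  at node 36 with bounds (-inf, +inf): OK
  at node 26 with bounds (-inf, 36): OK
  at node 40 with bounds (36, +inf): OK
  at node 46 with bounds (40, +inf): OK
  at node 42 with bounds (40, 46): OK
No violation found at any node.
Result: Valid BST


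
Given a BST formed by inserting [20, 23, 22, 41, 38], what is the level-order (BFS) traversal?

Tree insertion order: [20, 23, 22, 41, 38]
Tree (level-order array): [20, None, 23, 22, 41, None, None, 38]
BFS from the root, enqueuing left then right child of each popped node:
  queue [20] -> pop 20, enqueue [23], visited so far: [20]
  queue [23] -> pop 23, enqueue [22, 41], visited so far: [20, 23]
  queue [22, 41] -> pop 22, enqueue [none], visited so far: [20, 23, 22]
  queue [41] -> pop 41, enqueue [38], visited so far: [20, 23, 22, 41]
  queue [38] -> pop 38, enqueue [none], visited so far: [20, 23, 22, 41, 38]
Result: [20, 23, 22, 41, 38]


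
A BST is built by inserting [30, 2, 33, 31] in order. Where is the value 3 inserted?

Starting tree (level order): [30, 2, 33, None, None, 31]
Insertion path: 30 -> 2
Result: insert 3 as right child of 2
Final tree (level order): [30, 2, 33, None, 3, 31]


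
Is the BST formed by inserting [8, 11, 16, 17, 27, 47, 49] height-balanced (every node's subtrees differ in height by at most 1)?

Tree (level-order array): [8, None, 11, None, 16, None, 17, None, 27, None, 47, None, 49]
Definition: a tree is height-balanced if, at every node, |h(left) - h(right)| <= 1 (empty subtree has height -1).
Bottom-up per-node check:
  node 49: h_left=-1, h_right=-1, diff=0 [OK], height=0
  node 47: h_left=-1, h_right=0, diff=1 [OK], height=1
  node 27: h_left=-1, h_right=1, diff=2 [FAIL (|-1-1|=2 > 1)], height=2
  node 17: h_left=-1, h_right=2, diff=3 [FAIL (|-1-2|=3 > 1)], height=3
  node 16: h_left=-1, h_right=3, diff=4 [FAIL (|-1-3|=4 > 1)], height=4
  node 11: h_left=-1, h_right=4, diff=5 [FAIL (|-1-4|=5 > 1)], height=5
  node 8: h_left=-1, h_right=5, diff=6 [FAIL (|-1-5|=6 > 1)], height=6
Node 27 violates the condition: |-1 - 1| = 2 > 1.
Result: Not balanced


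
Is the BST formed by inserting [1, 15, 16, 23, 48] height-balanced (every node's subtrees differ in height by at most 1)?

Tree (level-order array): [1, None, 15, None, 16, None, 23, None, 48]
Definition: a tree is height-balanced if, at every node, |h(left) - h(right)| <= 1 (empty subtree has height -1).
Bottom-up per-node check:
  node 48: h_left=-1, h_right=-1, diff=0 [OK], height=0
  node 23: h_left=-1, h_right=0, diff=1 [OK], height=1
  node 16: h_left=-1, h_right=1, diff=2 [FAIL (|-1-1|=2 > 1)], height=2
  node 15: h_left=-1, h_right=2, diff=3 [FAIL (|-1-2|=3 > 1)], height=3
  node 1: h_left=-1, h_right=3, diff=4 [FAIL (|-1-3|=4 > 1)], height=4
Node 16 violates the condition: |-1 - 1| = 2 > 1.
Result: Not balanced


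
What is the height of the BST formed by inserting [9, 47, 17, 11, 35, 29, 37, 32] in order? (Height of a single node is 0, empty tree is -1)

Insertion order: [9, 47, 17, 11, 35, 29, 37, 32]
Tree (level-order array): [9, None, 47, 17, None, 11, 35, None, None, 29, 37, None, 32]
Compute height bottom-up (empty subtree = -1):
  height(11) = 1 + max(-1, -1) = 0
  height(32) = 1 + max(-1, -1) = 0
  height(29) = 1 + max(-1, 0) = 1
  height(37) = 1 + max(-1, -1) = 0
  height(35) = 1 + max(1, 0) = 2
  height(17) = 1 + max(0, 2) = 3
  height(47) = 1 + max(3, -1) = 4
  height(9) = 1 + max(-1, 4) = 5
Height = 5


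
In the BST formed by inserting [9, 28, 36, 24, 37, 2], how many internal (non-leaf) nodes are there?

Tree built from: [9, 28, 36, 24, 37, 2]
Tree (level-order array): [9, 2, 28, None, None, 24, 36, None, None, None, 37]
Rule: An internal node has at least one child.
Per-node child counts:
  node 9: 2 child(ren)
  node 2: 0 child(ren)
  node 28: 2 child(ren)
  node 24: 0 child(ren)
  node 36: 1 child(ren)
  node 37: 0 child(ren)
Matching nodes: [9, 28, 36]
Count of internal (non-leaf) nodes: 3


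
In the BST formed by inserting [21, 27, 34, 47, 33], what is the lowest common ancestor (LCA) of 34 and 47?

Tree insertion order: [21, 27, 34, 47, 33]
Tree (level-order array): [21, None, 27, None, 34, 33, 47]
In a BST, the LCA of p=34, q=47 is the first node v on the
root-to-leaf path with p <= v <= q (go left if both < v, right if both > v).
Walk from root:
  at 21: both 34 and 47 > 21, go right
  at 27: both 34 and 47 > 27, go right
  at 34: 34 <= 34 <= 47, this is the LCA
LCA = 34


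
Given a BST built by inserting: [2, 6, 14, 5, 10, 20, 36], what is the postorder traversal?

Tree insertion order: [2, 6, 14, 5, 10, 20, 36]
Tree (level-order array): [2, None, 6, 5, 14, None, None, 10, 20, None, None, None, 36]
Postorder traversal: [5, 10, 36, 20, 14, 6, 2]


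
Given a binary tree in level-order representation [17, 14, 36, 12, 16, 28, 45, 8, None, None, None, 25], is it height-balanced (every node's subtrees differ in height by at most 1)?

Tree (level-order array): [17, 14, 36, 12, 16, 28, 45, 8, None, None, None, 25]
Definition: a tree is height-balanced if, at every node, |h(left) - h(right)| <= 1 (empty subtree has height -1).
Bottom-up per-node check:
  node 8: h_left=-1, h_right=-1, diff=0 [OK], height=0
  node 12: h_left=0, h_right=-1, diff=1 [OK], height=1
  node 16: h_left=-1, h_right=-1, diff=0 [OK], height=0
  node 14: h_left=1, h_right=0, diff=1 [OK], height=2
  node 25: h_left=-1, h_right=-1, diff=0 [OK], height=0
  node 28: h_left=0, h_right=-1, diff=1 [OK], height=1
  node 45: h_left=-1, h_right=-1, diff=0 [OK], height=0
  node 36: h_left=1, h_right=0, diff=1 [OK], height=2
  node 17: h_left=2, h_right=2, diff=0 [OK], height=3
All nodes satisfy the balance condition.
Result: Balanced


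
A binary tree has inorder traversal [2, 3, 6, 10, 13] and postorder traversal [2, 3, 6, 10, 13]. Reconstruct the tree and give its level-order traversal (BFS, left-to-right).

Inorder:   [2, 3, 6, 10, 13]
Postorder: [2, 3, 6, 10, 13]
Algorithm: postorder visits root last, so walk postorder right-to-left;
each value is the root of the current inorder slice — split it at that
value, recurse on the right subtree first, then the left.
Recursive splits:
  root=13; inorder splits into left=[2, 3, 6, 10], right=[]
  root=10; inorder splits into left=[2, 3, 6], right=[]
  root=6; inorder splits into left=[2, 3], right=[]
  root=3; inorder splits into left=[2], right=[]
  root=2; inorder splits into left=[], right=[]
Reconstructed level-order: [13, 10, 6, 3, 2]


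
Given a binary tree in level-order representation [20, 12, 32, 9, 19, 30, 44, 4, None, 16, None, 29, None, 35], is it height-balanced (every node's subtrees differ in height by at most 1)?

Tree (level-order array): [20, 12, 32, 9, 19, 30, 44, 4, None, 16, None, 29, None, 35]
Definition: a tree is height-balanced if, at every node, |h(left) - h(right)| <= 1 (empty subtree has height -1).
Bottom-up per-node check:
  node 4: h_left=-1, h_right=-1, diff=0 [OK], height=0
  node 9: h_left=0, h_right=-1, diff=1 [OK], height=1
  node 16: h_left=-1, h_right=-1, diff=0 [OK], height=0
  node 19: h_left=0, h_right=-1, diff=1 [OK], height=1
  node 12: h_left=1, h_right=1, diff=0 [OK], height=2
  node 29: h_left=-1, h_right=-1, diff=0 [OK], height=0
  node 30: h_left=0, h_right=-1, diff=1 [OK], height=1
  node 35: h_left=-1, h_right=-1, diff=0 [OK], height=0
  node 44: h_left=0, h_right=-1, diff=1 [OK], height=1
  node 32: h_left=1, h_right=1, diff=0 [OK], height=2
  node 20: h_left=2, h_right=2, diff=0 [OK], height=3
All nodes satisfy the balance condition.
Result: Balanced
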